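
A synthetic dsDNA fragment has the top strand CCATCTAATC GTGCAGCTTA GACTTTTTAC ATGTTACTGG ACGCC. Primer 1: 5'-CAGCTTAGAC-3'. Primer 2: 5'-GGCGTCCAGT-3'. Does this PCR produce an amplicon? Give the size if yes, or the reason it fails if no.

Yes — a 32 bp product.

Primer 1 (CAGCTTAGAC) matches the top strand at positions 14–23; it acts as a forward primer.
Primer 2's reverse complement is ACTGGACGCC, matching the top strand at positions 36–45; it acts as a reverse primer.
The 3' ends face each other across positions 14–45, giving a 32 bp product.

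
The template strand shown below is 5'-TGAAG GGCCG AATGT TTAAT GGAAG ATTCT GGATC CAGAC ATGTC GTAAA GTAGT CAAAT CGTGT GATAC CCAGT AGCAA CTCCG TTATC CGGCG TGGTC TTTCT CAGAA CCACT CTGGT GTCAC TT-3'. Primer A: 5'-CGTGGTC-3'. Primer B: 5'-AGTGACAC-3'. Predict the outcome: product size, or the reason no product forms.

Yes — a 33 bp product.

Primer A (CGTGGTC) matches the top strand at positions 94–100; it acts as a forward primer.
Primer B's reverse complement is GTGTCACT, matching the top strand at positions 119–126; it acts as a reverse primer.
The 3' ends face each other across positions 94–126, giving a 33 bp product.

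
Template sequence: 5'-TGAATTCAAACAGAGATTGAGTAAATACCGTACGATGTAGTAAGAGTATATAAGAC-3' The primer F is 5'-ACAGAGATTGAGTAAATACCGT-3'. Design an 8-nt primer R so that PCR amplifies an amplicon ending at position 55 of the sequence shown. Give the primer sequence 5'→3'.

5'-TCTTATAT-3'

The forward primer binds at positions 10–31; the product's 3' end on the top strand is position 55.
The reverse primer anneals to the top strand over positions 48–55, i.e. to ATATAAGA.
Its sequence written 5'→3' is the reverse complement: TCTTATAT.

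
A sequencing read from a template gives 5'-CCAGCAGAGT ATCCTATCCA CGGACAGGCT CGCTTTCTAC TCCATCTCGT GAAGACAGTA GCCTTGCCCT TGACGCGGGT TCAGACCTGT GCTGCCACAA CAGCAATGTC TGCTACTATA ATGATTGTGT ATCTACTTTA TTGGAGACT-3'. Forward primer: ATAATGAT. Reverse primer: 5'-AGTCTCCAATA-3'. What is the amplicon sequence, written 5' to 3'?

Scanning the template, ATAATGAT occurs at positions 118–125; this primer anneals to the bottom strand there with its 3' end pointing downstream.
Taking the reverse complement of AGTCTCCAATA gives TATTGGAGACT, found at positions 139–149 on the template; the primer anneals here to the top strand with its 3' end pointing upstream.
The product is the template from position 118 through 149 (32 bp).

5'-ATAATGATTGTGTATCTACTTTATTGGAGACT-3'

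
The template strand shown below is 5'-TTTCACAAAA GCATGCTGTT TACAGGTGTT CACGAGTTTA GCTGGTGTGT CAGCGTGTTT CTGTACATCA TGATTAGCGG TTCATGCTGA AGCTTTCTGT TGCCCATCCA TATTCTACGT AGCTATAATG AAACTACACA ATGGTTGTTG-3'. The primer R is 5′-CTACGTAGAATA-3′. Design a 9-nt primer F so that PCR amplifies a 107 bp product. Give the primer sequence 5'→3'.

5'-CTGTTTACA-3'

The reverse primer's reverse complement TATTCTACGTAG matches the template at positions 111–122, so the product ends at position 122.
A 107 bp product then starts at position 122 − 107 + 1 = 16.
The forward primer is identical to the top strand there: CTGTTTACA.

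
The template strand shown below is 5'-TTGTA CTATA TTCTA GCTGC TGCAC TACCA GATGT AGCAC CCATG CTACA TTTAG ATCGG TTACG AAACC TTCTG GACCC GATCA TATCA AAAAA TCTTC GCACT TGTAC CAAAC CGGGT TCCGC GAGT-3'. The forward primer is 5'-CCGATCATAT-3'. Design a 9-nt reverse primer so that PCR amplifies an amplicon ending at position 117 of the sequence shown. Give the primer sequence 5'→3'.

The forward primer binds at positions 79–88; the product's 3' end on the top strand is position 117.
The reverse primer anneals to the top strand over positions 109–117, i.e. to ACCAAACCG.
Its sequence written 5'→3' is the reverse complement: CGGTTTGGT.

5'-CGGTTTGGT-3'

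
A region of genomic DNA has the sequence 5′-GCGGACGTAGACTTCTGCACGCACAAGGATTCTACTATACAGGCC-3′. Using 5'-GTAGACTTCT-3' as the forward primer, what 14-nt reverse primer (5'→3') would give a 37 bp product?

5'-CCTGTATAGTAGAA-3'

The forward primer binds at positions 7–16, so a 37 bp product ends at position 7 + 37 − 1 = 43.
The reverse primer anneals to the top strand over positions 30–43, i.e. to TTCTACTATACAGG.
Its sequence written 5'→3' is the reverse complement: CCTGTATAGTAGAA.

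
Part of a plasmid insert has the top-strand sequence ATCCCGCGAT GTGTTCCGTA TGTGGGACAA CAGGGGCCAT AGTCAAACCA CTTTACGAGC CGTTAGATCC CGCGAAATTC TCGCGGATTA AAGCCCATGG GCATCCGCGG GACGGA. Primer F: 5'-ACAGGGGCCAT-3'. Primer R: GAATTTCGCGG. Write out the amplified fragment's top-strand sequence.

5'-ACAGGGGCCATAGTCAAACCACTTTACGAGCCGTTAGATCCCGCGAAATTC-3'

Scanning the template, ACAGGGGCCAT occurs at positions 30–40; this primer anneals to the bottom strand there with its 3' end pointing downstream.
Taking the reverse complement of GAATTTCGCGG gives CCGCGAAATTC, found at positions 70–80 on the template; the primer anneals here to the top strand with its 3' end pointing upstream.
The product is the template from position 30 through 80 (51 bp).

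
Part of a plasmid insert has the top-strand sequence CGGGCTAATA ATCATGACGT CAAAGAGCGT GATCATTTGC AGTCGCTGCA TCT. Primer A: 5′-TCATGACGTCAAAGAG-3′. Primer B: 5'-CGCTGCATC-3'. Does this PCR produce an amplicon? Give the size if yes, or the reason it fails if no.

No product — both primers anneal to the same strand and extend in the same direction.

Primer A (TCATGACGTCAAAGAG) matches the top strand at positions 12–27 (3' end points downstream).
Primer B (CGCTGCATC) also matches the top strand directly, at positions 44–52 — its reverse complement GATGCAGCG is not present.
Both primers anneal to the bottom strand with 3' ends pointing the same way, so neither can prime synthesis back toward the other.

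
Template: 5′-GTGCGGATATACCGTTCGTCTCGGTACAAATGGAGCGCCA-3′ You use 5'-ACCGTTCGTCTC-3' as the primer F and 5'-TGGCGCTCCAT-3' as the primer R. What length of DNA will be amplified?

Scanning the template, ACCGTTCGTCTC occurs at positions 11–22; this primer anneals to the bottom strand there with its 3' end pointing downstream.
The reverse primer's reverse complement is ATGGAGCGCCA, which matches the template at positions 30–40.
The product runs from position 11 to position 40, so its length is 40 − 11 + 1 = 30 bp.

30 bp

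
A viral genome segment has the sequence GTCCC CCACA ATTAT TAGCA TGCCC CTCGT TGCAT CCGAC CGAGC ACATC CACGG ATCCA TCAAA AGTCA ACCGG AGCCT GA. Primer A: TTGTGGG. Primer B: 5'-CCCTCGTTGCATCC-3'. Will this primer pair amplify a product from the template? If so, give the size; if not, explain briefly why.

Primer A (TTGTGGG) has reverse complement CCCACAA, which matches the top strand at positions 5–11; primer A anneals to the top strand there with its 3' end pointing upstream toward position 5.
Primer B (CCCTCGTTGCATCC) matches the top strand directly at positions 24–37; it anneals to the bottom strand with its 3' end pointing downstream toward position 37.
The 3' ends diverge (primer A extends toward position 1, primer B toward position 82), so the primers never converge on a shared product.

No product — the primers' 3' ends point away from each other.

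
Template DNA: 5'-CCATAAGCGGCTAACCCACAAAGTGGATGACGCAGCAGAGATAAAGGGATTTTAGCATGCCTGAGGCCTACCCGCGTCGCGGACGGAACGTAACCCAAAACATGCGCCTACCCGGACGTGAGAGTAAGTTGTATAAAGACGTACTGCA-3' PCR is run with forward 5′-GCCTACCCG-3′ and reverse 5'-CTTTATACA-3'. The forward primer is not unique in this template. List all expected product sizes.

The forward primer GCCTACCCG matches the top strand at positions 66–74, 106–114.
The reverse primer's reverse complement is TGTATAAAG, matching at positions 130–138.
Each forward site pairs with the reverse site to give a product ending at position 138: sizes 73, 33 bp.

73 bp, 33 bp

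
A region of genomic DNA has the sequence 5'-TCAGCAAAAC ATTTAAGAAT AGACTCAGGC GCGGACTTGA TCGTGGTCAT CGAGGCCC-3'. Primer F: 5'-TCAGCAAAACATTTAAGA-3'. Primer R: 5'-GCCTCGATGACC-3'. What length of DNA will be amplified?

The forward primer matches the template at positions 1–18.
Taking the reverse complement of GCCTCGATGACC gives GGTCATCGAGGC, found at positions 45–56 on the template; the primer anneals here to the top strand with its 3' end pointing upstream.
Product length = (reverse-primer end) − (forward-primer start) + 1 = 56 − 1 + 1 = 56 bp.

56 bp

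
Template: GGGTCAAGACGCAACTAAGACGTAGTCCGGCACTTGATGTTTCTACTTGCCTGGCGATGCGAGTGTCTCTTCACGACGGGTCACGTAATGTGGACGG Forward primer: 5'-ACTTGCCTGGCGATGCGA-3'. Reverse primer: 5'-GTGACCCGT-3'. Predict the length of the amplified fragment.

The forward primer matches the template at positions 45–62.
Taking the reverse complement of GTGACCCGT gives ACGGGTCAC, found at positions 76–84 on the template; the primer anneals here to the top strand with its 3' end pointing upstream.
Amplicon spans positions 45–84: 40 bp.

40 bp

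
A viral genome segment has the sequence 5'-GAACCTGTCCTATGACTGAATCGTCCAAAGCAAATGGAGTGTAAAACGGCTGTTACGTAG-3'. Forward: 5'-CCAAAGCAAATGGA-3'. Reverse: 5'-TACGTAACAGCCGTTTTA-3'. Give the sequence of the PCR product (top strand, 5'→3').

5'-CCAAAGCAAATGGAGTGTAAAACGGCTGTTACGTA-3'

Scanning the template, CCAAAGCAAATGGA occurs at positions 25–38; this primer anneals to the bottom strand there with its 3' end pointing downstream.
Taking the reverse complement of TACGTAACAGCCGTTTTA gives TAAAACGGCTGTTACGTA, found at positions 42–59 on the template; the primer anneals here to the top strand with its 3' end pointing upstream.
The product is the template from position 25 through 59 (35 bp).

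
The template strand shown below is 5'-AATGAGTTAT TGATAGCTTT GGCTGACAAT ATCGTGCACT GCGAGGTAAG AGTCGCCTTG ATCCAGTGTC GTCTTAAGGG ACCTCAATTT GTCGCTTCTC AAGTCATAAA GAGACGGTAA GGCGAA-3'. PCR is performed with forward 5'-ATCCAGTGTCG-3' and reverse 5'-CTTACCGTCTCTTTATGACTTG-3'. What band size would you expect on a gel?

The forward primer matches the template at positions 61–71.
Taking the reverse complement of CTTACCGTCTCTTTATGACTTG gives CAAGTCATAAAGAGACGGTAAG, found at positions 100–121 on the template; the primer anneals here to the top strand with its 3' end pointing upstream.
Amplicon spans positions 61–121: 61 bp.

61 bp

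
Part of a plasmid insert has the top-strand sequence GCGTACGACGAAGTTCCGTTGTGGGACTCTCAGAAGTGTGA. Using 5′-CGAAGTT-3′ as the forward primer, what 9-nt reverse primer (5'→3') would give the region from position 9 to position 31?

5'-GAGAGTCCC-3'

The product's 3' end on the top strand is position 31.
The reverse primer anneals to the top strand over positions 23–31, i.e. to GGGACTCTC.
Its sequence written 5'→3' is the reverse complement: GAGAGTCCC.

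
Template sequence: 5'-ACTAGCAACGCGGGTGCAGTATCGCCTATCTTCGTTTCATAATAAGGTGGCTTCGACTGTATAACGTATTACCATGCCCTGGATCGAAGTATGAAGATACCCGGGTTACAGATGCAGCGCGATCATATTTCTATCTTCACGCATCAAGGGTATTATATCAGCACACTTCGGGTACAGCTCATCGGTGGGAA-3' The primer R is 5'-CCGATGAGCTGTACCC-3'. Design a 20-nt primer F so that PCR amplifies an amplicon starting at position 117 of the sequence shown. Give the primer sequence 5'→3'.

The reverse primer's reverse complement GGGTACAGCTCATCGG matches the template at positions 170–185; the product starts at position 117.
The forward primer is identical to the top strand over positions 117–136: GCGCGATCATATTTCTATCT.

5'-GCGCGATCATATTTCTATCT-3'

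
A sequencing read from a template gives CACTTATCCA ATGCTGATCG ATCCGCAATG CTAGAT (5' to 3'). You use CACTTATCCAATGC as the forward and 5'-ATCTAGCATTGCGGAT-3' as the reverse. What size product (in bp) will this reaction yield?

Scanning the template, CACTTATCCAATGC occurs at positions 1–14; this primer anneals to the bottom strand there with its 3' end pointing downstream.
The reverse primer's reverse complement is ATCCGCAATGCTAGAT, which matches the template at positions 21–36.
Product length = (reverse-primer end) − (forward-primer start) + 1 = 36 − 1 + 1 = 36 bp.

36 bp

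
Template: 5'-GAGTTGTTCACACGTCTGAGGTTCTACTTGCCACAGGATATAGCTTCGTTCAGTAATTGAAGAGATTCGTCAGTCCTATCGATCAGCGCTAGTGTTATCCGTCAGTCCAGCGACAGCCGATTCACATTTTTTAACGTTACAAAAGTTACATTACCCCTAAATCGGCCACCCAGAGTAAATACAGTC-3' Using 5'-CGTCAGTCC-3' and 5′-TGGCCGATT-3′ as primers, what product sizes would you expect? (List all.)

101 bp, 69 bp

The forward primer CGTCAGTCC matches the top strand at positions 68–76, 100–108.
The reverse primer's reverse complement is AATCGGCCA, matching at positions 160–168.
Each forward site pairs with the reverse site to give a product ending at position 168: sizes 101, 69 bp.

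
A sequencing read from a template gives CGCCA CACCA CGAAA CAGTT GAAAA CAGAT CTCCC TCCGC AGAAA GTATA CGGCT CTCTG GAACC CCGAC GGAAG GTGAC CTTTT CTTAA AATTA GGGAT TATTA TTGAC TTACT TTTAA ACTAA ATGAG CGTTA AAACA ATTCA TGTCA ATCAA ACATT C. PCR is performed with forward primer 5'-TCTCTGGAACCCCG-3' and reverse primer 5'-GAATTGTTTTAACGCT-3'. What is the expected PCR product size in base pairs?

The forward primer matches the template at positions 55–68.
Reverse complement of the reverse primer: AGCGTTAAAACAATTC. This occurs on the top strand at positions 129–144.
Amplicon spans positions 55–144: 90 bp.

90 bp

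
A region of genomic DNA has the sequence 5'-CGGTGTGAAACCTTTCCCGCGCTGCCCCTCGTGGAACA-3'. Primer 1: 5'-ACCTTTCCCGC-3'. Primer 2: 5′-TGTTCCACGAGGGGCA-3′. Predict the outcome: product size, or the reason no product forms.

Yes — a 29 bp product.

Primer 1 (ACCTTTCCCGC) matches the top strand at positions 10–20; it acts as a forward primer.
Primer 2's reverse complement is TGCCCCTCGTGGAACA, matching the top strand at positions 23–38; it acts as a reverse primer.
The 3' ends face each other across positions 10–38, giving a 29 bp product.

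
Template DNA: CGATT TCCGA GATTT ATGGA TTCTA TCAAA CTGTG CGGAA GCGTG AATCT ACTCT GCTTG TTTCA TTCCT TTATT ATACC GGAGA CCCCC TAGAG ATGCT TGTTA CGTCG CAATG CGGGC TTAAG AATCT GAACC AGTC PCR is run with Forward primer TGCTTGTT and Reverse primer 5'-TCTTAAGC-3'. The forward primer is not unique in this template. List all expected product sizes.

72 bp, 30 bp

The forward primer TGCTTGTT matches the top strand at positions 55–62, 97–104.
The reverse primer's reverse complement is GCTTAAGA, matching at positions 119–126.
Each forward site pairs with the reverse site to give a product ending at position 126: sizes 72, 30 bp.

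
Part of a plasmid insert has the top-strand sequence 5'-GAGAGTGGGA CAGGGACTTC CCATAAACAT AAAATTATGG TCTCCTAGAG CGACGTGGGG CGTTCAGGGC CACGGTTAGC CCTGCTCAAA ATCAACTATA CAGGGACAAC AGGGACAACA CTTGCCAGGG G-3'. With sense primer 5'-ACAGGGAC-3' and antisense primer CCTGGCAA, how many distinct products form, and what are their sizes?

The forward primer ACAGGGAC matches the top strand at positions 10–17, 100–107, 109–116.
The reverse primer's reverse complement is TTGCCAGG, matching at positions 122–129.
Each forward site pairs with the reverse site to give a product ending at position 129: sizes 120, 30, 21 bp.

Three products: 120 bp, 30 bp, 21 bp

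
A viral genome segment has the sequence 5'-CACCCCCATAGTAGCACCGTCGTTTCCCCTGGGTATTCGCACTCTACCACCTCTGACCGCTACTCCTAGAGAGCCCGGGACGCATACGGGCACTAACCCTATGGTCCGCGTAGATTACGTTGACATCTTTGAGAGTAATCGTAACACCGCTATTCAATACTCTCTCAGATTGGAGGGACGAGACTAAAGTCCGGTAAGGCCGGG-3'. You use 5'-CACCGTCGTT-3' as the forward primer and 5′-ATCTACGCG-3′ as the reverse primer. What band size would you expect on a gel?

101 bp

Forward primer CACCGTCGTT is found on the top strand at positions 15–24.
Reverse complement of the reverse primer: CGCGTAGAT. This occurs on the top strand at positions 107–115.
Product length = (reverse-primer end) − (forward-primer start) + 1 = 115 − 15 + 1 = 101 bp.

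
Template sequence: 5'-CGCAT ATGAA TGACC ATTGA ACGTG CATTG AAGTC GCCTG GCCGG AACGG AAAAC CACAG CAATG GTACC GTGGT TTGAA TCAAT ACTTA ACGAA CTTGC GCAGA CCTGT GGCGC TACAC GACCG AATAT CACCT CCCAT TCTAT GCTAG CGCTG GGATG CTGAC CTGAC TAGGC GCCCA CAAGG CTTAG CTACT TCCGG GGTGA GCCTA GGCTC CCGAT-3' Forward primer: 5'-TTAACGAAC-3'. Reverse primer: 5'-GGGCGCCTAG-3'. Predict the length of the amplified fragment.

92 bp

Scanning the template, TTAACGAAC occurs at positions 88–96; this primer anneals to the bottom strand there with its 3' end pointing downstream.
Taking the reverse complement of GGGCGCCTAG gives CTAGGCGCCC, found at positions 170–179 on the template; the primer anneals here to the top strand with its 3' end pointing upstream.
Product length = (reverse-primer end) − (forward-primer start) + 1 = 179 − 88 + 1 = 92 bp.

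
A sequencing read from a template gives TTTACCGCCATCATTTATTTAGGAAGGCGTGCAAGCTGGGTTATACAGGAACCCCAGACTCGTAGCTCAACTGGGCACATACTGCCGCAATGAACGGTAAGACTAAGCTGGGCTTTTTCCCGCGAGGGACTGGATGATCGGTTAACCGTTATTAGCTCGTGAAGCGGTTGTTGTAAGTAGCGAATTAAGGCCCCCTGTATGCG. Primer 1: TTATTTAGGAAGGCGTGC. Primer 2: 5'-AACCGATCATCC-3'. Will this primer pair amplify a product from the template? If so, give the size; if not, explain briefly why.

Yes — a 129 bp product.

Primer 1 (TTATTTAGGAAGGCGTGC) matches the top strand at positions 15–32; it acts as a forward primer.
Primer 2's reverse complement is GGATGATCGGTT, matching the top strand at positions 132–143; it acts as a reverse primer.
The 3' ends face each other across positions 15–143, giving a 129 bp product.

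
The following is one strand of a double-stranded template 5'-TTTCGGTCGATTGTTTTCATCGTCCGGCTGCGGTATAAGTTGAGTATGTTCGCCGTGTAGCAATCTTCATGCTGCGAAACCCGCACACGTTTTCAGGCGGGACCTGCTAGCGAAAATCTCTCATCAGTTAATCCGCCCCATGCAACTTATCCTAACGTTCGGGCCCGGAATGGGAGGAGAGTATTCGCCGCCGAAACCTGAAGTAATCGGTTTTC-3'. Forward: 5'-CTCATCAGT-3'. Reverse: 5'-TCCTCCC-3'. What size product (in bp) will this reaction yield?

The forward primer matches the template at positions 120–128.
Reverse complement of the reverse primer: GGGAGGA. This occurs on the top strand at positions 172–178.
Product length = (reverse-primer end) − (forward-primer start) + 1 = 178 − 120 + 1 = 59 bp.

59 bp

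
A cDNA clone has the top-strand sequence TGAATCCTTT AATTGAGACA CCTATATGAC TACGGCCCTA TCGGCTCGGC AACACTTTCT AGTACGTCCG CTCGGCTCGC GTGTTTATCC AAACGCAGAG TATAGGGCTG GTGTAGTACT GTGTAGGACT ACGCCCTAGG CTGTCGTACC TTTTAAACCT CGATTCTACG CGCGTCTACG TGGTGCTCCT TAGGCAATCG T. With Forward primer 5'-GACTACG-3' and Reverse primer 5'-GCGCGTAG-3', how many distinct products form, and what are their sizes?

The forward primer GACTACG matches the top strand at positions 28–34, 127–133.
The reverse primer's reverse complement is CTACGCGC, matching at positions 166–173.
Each forward site pairs with the reverse site to give a product ending at position 173: sizes 146, 47 bp.

Two products: 146 bp, 47 bp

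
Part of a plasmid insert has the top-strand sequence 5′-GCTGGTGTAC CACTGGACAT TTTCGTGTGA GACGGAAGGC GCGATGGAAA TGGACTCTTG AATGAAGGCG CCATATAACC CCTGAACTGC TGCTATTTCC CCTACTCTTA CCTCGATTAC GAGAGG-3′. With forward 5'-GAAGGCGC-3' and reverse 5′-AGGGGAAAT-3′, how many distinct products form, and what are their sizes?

The forward primer GAAGGCGC matches the top strand at positions 35–42, 64–71.
The reverse primer's reverse complement is ATTTCCCCT, matching at positions 95–103.
Each forward site pairs with the reverse site to give a product ending at position 103: sizes 69, 40 bp.

Two products: 69 bp, 40 bp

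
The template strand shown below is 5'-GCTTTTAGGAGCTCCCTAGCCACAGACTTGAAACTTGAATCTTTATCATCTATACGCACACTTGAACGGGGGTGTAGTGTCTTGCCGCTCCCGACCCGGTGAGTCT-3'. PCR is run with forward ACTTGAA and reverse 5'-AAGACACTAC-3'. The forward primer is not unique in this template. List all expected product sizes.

The forward primer ACTTGAA matches the top strand at positions 26–32, 33–39, 60–66.
The reverse primer's reverse complement is GTAGTGTCTT, matching at positions 74–83.
Each forward site pairs with the reverse site to give a product ending at position 83: sizes 58, 51, 24 bp.

58 bp, 51 bp, 24 bp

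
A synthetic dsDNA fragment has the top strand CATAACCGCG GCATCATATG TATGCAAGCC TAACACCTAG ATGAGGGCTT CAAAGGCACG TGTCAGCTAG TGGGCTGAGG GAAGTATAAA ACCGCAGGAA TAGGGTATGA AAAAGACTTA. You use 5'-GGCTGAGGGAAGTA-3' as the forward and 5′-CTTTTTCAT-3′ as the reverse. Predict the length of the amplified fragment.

Forward primer GGCTGAGGGAAGTA is found on the top strand at positions 73–86.
The reverse primer's reverse complement is ATGAAAAAG, which matches the template at positions 107–115.
Product length = (reverse-primer end) − (forward-primer start) + 1 = 115 − 73 + 1 = 43 bp.

43 bp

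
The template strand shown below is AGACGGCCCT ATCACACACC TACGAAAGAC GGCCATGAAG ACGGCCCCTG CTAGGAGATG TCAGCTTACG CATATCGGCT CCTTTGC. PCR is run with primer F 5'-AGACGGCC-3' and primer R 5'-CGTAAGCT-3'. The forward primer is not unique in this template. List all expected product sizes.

The forward primer AGACGGCC matches the top strand at positions 1–8, 27–34, 39–46.
The reverse primer's reverse complement is AGCTTACG, matching at positions 63–70.
Each forward site pairs with the reverse site to give a product ending at position 70: sizes 70, 44, 32 bp.

70 bp, 44 bp, 32 bp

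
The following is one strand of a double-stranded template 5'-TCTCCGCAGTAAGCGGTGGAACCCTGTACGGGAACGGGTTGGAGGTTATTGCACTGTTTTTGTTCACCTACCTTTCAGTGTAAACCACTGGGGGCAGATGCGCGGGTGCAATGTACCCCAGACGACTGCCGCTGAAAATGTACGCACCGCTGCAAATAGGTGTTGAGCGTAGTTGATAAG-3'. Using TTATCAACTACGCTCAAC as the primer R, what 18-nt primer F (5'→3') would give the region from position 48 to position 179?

The reverse primer's reverse complement GTTGAGCGTAGTTGATAA matches the template at positions 162–179; the product starts at position 48.
The forward primer is identical to the top strand over positions 48–65: ATTGCACTGTTTTTGTTC.

5'-ATTGCACTGTTTTTGTTC-3'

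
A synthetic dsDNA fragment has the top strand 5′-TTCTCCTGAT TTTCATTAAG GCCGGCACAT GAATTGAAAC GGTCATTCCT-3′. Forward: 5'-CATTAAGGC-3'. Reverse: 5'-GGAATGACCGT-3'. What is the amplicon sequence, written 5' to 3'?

The forward primer matches the template at positions 14–22.
Reverse complement of the reverse primer: ACGGTCATTCC. This occurs on the top strand at positions 39–49.
The product is the template from position 14 through 49 (36 bp).

5'-CATTAAGGCCGGCACATGAATTGAAACGGTCATTCC-3'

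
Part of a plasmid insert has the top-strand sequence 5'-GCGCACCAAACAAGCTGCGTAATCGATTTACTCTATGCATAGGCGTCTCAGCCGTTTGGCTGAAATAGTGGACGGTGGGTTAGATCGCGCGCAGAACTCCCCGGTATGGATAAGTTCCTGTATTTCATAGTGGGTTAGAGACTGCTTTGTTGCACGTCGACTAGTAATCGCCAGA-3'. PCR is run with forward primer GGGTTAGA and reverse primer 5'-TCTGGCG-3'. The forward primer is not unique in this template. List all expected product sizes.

The forward primer GGGTTAGA matches the top strand at positions 77–84, 132–139.
The reverse primer's reverse complement is CGCCAGA, matching at positions 169–175.
Each forward site pairs with the reverse site to give a product ending at position 175: sizes 99, 44 bp.

99 bp, 44 bp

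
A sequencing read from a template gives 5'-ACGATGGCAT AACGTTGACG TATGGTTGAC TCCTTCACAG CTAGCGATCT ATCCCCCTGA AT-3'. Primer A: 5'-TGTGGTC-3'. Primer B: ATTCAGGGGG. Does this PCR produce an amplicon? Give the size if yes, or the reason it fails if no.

Primer A (TGTGGTC) does not match the top strand, and its reverse complement GACCACA does not match either.
With no annealing site for primer A, no amplification occurs.

No product — primer A has no binding site in the template.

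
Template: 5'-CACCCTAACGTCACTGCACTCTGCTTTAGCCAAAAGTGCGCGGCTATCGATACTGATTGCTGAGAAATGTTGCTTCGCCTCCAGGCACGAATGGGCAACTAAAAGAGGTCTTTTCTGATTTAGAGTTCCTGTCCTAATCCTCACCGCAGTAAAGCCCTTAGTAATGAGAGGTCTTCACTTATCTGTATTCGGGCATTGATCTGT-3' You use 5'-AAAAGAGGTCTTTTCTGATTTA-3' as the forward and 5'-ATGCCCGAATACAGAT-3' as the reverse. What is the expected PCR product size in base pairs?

96 bp

The forward primer matches the template at positions 101–122.
The reverse primer's reverse complement is ATCTGTATTCGGGCAT, which matches the template at positions 181–196.
Amplicon spans positions 101–196: 96 bp.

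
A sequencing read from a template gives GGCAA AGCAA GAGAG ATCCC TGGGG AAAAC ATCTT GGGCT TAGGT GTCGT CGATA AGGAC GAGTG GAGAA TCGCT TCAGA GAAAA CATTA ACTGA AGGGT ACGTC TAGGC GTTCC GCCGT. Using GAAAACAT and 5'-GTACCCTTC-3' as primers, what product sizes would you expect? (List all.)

78 bp, 22 bp

The forward primer GAAAACAT matches the top strand at positions 25–32, 81–88.
The reverse primer's reverse complement is GAAGGGTAC, matching at positions 94–102.
Each forward site pairs with the reverse site to give a product ending at position 102: sizes 78, 22 bp.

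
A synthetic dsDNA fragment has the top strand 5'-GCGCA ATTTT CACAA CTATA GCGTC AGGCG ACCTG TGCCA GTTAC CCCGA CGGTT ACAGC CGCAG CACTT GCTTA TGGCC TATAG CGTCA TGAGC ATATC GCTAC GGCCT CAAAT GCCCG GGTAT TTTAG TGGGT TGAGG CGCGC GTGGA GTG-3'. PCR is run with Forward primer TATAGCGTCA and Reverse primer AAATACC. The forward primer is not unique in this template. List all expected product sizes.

The forward primer TATAGCGTCA matches the top strand at positions 17–26, 81–90.
The reverse primer's reverse complement is GGTATTT, matching at positions 121–127.
Each forward site pairs with the reverse site to give a product ending at position 127: sizes 111, 47 bp.

111 bp, 47 bp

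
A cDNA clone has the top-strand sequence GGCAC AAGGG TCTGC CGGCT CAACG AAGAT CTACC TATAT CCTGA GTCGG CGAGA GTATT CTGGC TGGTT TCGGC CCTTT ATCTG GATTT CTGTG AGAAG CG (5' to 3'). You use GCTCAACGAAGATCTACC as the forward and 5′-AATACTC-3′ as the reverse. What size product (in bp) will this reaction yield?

43 bp

The forward primer matches the template at positions 18–35.
Taking the reverse complement of AATACTC gives GAGTATT, found at positions 54–60 on the template; the primer anneals here to the top strand with its 3' end pointing upstream.
The product runs from position 18 to position 60, so its length is 60 − 18 + 1 = 43 bp.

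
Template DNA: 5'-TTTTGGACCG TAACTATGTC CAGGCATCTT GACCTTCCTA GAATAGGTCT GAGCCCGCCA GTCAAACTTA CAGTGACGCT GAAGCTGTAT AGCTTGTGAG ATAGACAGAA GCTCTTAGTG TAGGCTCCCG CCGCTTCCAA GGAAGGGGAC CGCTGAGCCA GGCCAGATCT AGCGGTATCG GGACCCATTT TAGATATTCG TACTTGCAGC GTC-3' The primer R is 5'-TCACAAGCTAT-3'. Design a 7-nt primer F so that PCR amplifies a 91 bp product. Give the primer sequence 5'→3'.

5'-CGTAACT-3'

The reverse primer's reverse complement ATAGCTTGTGA matches the template at positions 89–99, so the product ends at position 99.
A 91 bp product then starts at position 99 − 91 + 1 = 9.
The forward primer is identical to the top strand there: CGTAACT.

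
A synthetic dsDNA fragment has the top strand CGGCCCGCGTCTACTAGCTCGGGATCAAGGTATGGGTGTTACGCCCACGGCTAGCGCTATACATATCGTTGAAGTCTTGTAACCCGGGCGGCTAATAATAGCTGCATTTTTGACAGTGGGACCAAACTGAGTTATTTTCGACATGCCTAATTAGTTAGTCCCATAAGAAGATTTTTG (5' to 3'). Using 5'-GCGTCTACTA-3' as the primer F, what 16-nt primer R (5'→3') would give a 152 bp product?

5'-CTAACTAATTAGGCAT-3'

The forward primer binds at positions 7–16, so a 152 bp product ends at position 7 + 152 − 1 = 158.
The reverse primer anneals to the top strand over positions 143–158, i.e. to ATGCCTAATTAGTTAG.
Its sequence written 5'→3' is the reverse complement: CTAACTAATTAGGCAT.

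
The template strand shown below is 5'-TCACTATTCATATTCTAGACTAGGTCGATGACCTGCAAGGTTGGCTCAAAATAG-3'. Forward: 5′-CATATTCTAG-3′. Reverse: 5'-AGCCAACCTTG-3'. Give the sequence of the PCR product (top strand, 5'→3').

5'-CATATTCTAGACTAGGTCGATGACCTGCAAGGTTGGCT-3'

Forward primer CATATTCTAG is found on the top strand at positions 9–18.
Reverse complement of the reverse primer: CAAGGTTGGCT. This occurs on the top strand at positions 36–46.
The product is the template from position 9 through 46 (38 bp).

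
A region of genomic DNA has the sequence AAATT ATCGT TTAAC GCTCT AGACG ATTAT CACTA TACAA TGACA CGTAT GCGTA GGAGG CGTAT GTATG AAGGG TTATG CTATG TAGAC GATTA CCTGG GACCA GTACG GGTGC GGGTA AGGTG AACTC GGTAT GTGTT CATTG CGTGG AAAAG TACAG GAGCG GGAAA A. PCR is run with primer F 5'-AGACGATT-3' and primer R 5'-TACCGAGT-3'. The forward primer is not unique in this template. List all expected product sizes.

The forward primer AGACGATT matches the top strand at positions 21–28, 87–94.
The reverse primer's reverse complement is ACTCGGTA, matching at positions 127–134.
Each forward site pairs with the reverse site to give a product ending at position 134: sizes 114, 48 bp.

114 bp, 48 bp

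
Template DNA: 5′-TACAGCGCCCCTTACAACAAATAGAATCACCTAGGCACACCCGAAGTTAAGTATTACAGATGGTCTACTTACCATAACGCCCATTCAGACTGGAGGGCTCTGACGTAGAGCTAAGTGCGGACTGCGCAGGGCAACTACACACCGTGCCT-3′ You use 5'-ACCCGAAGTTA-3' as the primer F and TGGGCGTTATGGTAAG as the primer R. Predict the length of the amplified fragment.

45 bp

Forward primer ACCCGAAGTTA is found on the top strand at positions 39–49.
The reverse primer's reverse complement is CTTACCATAACGCCCA, which matches the template at positions 68–83.
Amplicon spans positions 39–83: 45 bp.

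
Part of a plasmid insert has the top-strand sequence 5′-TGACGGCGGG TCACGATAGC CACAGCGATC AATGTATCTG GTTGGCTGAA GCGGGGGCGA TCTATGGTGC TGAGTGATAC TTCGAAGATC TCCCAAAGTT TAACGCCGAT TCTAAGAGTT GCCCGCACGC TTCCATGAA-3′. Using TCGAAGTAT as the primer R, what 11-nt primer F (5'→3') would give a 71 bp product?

5'-GATAGCCACAG-3'

The reverse primer's reverse complement ATACTTCGA matches the template at positions 77–85, so the product ends at position 85.
A 71 bp product then starts at position 85 − 71 + 1 = 15.
The forward primer is identical to the top strand there: GATAGCCACAG.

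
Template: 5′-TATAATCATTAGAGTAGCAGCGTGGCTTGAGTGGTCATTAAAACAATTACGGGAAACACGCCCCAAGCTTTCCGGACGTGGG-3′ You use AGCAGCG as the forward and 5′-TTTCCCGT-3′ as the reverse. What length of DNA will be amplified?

Forward primer AGCAGCG is found on the top strand at positions 16–22.
Taking the reverse complement of TTTCCCGT gives ACGGGAAA, found at positions 49–56 on the template; the primer anneals here to the top strand with its 3' end pointing upstream.
The product runs from position 16 to position 56, so its length is 56 − 16 + 1 = 41 bp.

41 bp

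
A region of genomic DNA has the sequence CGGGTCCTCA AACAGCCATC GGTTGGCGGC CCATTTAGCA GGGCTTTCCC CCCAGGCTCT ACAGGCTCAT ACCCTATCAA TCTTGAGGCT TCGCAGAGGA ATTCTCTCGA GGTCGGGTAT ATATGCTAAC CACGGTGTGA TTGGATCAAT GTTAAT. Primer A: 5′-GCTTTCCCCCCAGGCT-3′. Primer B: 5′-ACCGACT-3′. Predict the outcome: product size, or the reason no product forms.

Primer B (ACCGACT) does not match the top strand, and its reverse complement AGTCGGT does not match either.
With no annealing site for primer B, no amplification occurs.

No product — primer B has no binding site in the template.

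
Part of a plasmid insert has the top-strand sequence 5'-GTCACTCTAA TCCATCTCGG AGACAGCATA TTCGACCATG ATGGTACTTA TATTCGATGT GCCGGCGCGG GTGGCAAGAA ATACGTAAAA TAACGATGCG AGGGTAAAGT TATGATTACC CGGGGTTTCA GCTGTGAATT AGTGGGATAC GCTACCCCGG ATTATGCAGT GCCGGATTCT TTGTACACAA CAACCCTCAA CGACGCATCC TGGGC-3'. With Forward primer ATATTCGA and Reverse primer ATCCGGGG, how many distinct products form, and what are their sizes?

The forward primer ATATTCGA matches the top strand at positions 28–35, 50–57.
The reverse primer's reverse complement is CCCCGGAT, matching at positions 155–162.
Each forward site pairs with the reverse site to give a product ending at position 162: sizes 135, 113 bp.

Two products: 135 bp, 113 bp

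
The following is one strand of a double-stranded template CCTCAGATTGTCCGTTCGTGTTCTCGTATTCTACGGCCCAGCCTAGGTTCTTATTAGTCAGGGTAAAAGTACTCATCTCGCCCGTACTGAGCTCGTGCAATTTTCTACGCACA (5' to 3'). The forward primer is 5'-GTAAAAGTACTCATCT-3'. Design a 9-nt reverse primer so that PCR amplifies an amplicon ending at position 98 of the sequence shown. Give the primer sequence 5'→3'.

The forward primer binds at positions 63–78; the product's 3' end on the top strand is position 98.
The reverse primer anneals to the top strand over positions 90–98, i.e. to AGCTCGTGC.
Its sequence written 5'→3' is the reverse complement: GCACGAGCT.

5'-GCACGAGCT-3'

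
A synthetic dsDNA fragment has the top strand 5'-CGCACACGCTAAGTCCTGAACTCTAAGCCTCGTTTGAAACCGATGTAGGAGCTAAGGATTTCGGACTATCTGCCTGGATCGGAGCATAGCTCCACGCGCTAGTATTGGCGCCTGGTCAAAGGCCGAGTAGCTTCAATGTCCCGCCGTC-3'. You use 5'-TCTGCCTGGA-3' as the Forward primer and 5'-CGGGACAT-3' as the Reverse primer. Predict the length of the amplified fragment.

Scanning the template, TCTGCCTGGA occurs at positions 69–78; this primer anneals to the bottom strand there with its 3' end pointing downstream.
Taking the reverse complement of CGGGACAT gives ATGTCCCG, found at positions 136–143 on the template; the primer anneals here to the top strand with its 3' end pointing upstream.
Product length = (reverse-primer end) − (forward-primer start) + 1 = 143 − 69 + 1 = 75 bp.

75 bp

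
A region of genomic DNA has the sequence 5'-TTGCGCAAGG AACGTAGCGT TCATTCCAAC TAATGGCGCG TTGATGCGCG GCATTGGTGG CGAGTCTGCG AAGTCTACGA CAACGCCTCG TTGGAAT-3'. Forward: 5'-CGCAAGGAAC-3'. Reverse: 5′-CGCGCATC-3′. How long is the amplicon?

Scanning the template, CGCAAGGAAC occurs at positions 4–13; this primer anneals to the bottom strand there with its 3' end pointing downstream.
The reverse primer's reverse complement is GATGCGCG, which matches the template at positions 43–50.
Amplicon spans positions 4–50: 47 bp.

47 bp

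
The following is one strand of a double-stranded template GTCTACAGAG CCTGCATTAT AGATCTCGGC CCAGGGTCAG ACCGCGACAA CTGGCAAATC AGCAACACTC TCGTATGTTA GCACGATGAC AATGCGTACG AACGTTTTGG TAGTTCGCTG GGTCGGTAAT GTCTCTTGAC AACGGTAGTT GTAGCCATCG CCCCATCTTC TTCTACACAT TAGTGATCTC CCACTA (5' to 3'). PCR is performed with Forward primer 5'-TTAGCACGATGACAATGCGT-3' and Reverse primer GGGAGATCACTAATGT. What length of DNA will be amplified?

The forward primer matches the template at positions 78–97.
Reverse complement of the reverse primer: ACATTAGTGATCTCCC. This occurs on the top strand at positions 177–192.
Amplicon spans positions 78–192: 115 bp.

115 bp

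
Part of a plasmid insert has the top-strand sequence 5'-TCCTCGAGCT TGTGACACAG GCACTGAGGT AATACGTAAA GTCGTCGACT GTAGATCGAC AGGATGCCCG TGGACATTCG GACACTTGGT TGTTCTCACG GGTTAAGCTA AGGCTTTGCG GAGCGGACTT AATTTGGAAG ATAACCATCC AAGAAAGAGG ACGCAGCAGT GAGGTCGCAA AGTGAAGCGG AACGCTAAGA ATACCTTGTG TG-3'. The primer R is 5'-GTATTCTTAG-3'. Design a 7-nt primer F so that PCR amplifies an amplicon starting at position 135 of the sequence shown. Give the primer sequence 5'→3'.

5'-TGGAAGA-3'

The reverse primer's reverse complement CTAAGAATAC matches the template at positions 195–204; the product starts at position 135.
The forward primer is identical to the top strand over positions 135–141: TGGAAGA.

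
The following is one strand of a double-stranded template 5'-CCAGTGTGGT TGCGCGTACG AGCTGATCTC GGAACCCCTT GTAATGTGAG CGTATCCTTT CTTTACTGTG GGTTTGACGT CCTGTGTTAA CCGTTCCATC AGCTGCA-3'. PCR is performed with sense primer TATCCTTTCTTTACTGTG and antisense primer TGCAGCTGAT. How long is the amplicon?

Scanning the template, TATCCTTTCTTTACTGTG occurs at positions 53–70; this primer anneals to the bottom strand there with its 3' end pointing downstream.
Reverse complement of the reverse primer: ATCAGCTGCA. This occurs on the top strand at positions 98–107.
Amplicon spans positions 53–107: 55 bp.

55 bp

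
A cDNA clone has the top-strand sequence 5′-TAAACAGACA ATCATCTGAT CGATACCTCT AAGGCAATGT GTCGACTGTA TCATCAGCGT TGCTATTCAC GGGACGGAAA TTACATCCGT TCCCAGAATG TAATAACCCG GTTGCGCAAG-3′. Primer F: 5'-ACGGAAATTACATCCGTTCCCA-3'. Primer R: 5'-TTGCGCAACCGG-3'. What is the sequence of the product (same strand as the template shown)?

5'-ACGGAAATTACATCCGTTCCCAGAATGTAATAACCCGGTTGCGCAA-3'

Scanning the template, ACGGAAATTACATCCGTTCCCA occurs at positions 74–95; this primer anneals to the bottom strand there with its 3' end pointing downstream.
Taking the reverse complement of TTGCGCAACCGG gives CCGGTTGCGCAA, found at positions 108–119 on the template; the primer anneals here to the top strand with its 3' end pointing upstream.
The product is the template from position 74 through 119 (46 bp).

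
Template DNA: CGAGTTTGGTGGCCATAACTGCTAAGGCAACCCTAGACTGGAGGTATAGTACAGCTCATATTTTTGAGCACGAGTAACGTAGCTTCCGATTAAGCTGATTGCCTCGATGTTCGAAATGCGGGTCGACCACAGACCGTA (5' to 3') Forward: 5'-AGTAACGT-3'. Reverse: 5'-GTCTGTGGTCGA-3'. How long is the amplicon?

The forward primer matches the template at positions 73–80.
The reverse primer's reverse complement is TCGACCACAGAC, which matches the template at positions 123–134.
Product length = (reverse-primer end) − (forward-primer start) + 1 = 134 − 73 + 1 = 62 bp.

62 bp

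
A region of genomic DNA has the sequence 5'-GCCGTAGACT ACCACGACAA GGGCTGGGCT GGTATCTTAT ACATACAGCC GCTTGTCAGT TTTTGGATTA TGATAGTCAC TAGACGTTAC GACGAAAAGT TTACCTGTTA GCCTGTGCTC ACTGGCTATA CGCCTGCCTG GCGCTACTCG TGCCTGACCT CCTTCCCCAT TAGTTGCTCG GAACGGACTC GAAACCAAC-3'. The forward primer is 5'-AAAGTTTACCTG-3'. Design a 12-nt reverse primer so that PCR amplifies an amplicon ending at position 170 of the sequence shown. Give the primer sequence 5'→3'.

5'-ATGGGGAAGGAG-3'

The forward primer binds at positions 96–107; the product's 3' end on the top strand is position 170.
The reverse primer anneals to the top strand over positions 159–170, i.e. to CTCCTTCCCCAT.
Its sequence written 5'→3' is the reverse complement: ATGGGGAAGGAG.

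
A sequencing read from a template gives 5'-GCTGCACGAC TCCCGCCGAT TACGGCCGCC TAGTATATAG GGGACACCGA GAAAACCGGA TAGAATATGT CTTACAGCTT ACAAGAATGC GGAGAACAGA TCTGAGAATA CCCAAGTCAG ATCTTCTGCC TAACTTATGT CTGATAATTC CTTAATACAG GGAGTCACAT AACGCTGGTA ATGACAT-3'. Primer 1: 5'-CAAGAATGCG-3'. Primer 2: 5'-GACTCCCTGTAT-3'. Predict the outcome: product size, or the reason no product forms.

Yes — an 85 bp product.

Primer 1 (CAAGAATGCG) matches the top strand at positions 82–91; it acts as a forward primer.
Primer 2's reverse complement is ATACAGGGAGTC, matching the top strand at positions 155–166; it acts as a reverse primer.
The 3' ends face each other across positions 82–166, giving an 85 bp product.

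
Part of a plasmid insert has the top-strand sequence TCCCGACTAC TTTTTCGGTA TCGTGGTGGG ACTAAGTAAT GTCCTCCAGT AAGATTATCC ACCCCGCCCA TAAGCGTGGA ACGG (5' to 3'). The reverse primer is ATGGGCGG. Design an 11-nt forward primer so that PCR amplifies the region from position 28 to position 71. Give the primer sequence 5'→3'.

5'-GGGACTAAGTA-3'

The reverse primer's reverse complement CCGCCCAT matches the template at positions 64–71; the product starts at position 28.
The forward primer is identical to the top strand over positions 28–38: GGGACTAAGTA.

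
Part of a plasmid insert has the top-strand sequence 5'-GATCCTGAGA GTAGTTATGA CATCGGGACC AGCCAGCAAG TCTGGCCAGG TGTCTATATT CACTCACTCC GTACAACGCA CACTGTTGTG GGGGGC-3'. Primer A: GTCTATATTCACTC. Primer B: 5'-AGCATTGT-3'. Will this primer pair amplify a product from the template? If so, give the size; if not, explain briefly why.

Primer B (AGCATTGT) does not match the top strand, and its reverse complement ACAATGCT does not match either.
With no annealing site for primer B, no amplification occurs.

No product — primer B has no binding site in the template.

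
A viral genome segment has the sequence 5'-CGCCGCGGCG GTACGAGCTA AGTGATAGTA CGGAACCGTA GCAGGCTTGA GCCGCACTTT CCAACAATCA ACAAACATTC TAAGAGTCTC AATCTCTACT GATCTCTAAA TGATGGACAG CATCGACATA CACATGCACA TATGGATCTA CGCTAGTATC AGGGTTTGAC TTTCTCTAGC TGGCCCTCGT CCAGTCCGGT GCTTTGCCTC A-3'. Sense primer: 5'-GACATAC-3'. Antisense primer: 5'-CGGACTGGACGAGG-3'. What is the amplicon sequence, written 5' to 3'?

5'-GACATACACATGCACATATGGATCTACGCTAGTATCAGGGTTTGACTTTCTCTAGCTGGCCCTCGTCCAGTCCG-3'

The forward primer matches the template at positions 125–131.
Taking the reverse complement of CGGACTGGACGAGG gives CCTCGTCCAGTCCG, found at positions 185–198 on the template; the primer anneals here to the top strand with its 3' end pointing upstream.
The product is the template from position 125 through 198 (74 bp).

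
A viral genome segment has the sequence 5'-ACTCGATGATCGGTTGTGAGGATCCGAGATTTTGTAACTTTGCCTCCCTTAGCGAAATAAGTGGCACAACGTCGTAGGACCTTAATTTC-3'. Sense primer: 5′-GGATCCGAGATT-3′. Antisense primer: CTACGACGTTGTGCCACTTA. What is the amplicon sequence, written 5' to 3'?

5'-GGATCCGAGATTTTGTAACTTTGCCTCCCTTAGCGAAATAAGTGGCACAACGTCGTAG-3'

Scanning the template, GGATCCGAGATT occurs at positions 20–31; this primer anneals to the bottom strand there with its 3' end pointing downstream.
The reverse primer's reverse complement is TAAGTGGCACAACGTCGTAG, which matches the template at positions 58–77.
The product is the template from position 20 through 77 (58 bp).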